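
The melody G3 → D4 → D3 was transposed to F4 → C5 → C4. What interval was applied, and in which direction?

Take the first pair: G3 → F4. G to F spans 7 letter names, so the interval is some kind of seventh.
G3 to F4 is 10 semitones, which makes it a minor seventh; the second version is higher, so the direction is up.
Checking another pair — D3 → C4 — gives the same interval.

up a minor seventh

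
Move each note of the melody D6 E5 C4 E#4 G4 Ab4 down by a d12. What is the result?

A diminished twelfth down from D6 gives G#4.
A diminished twelfth down from E5 gives A#3.
C4 down a diminished twelfth is F#2.
A diminished twelfth down from E#4 gives A##2.
G4 down a diminished twelfth is C#3.
Ab4 down a diminished twelfth is D3.

G#4 A#3 F#2 A##2 C#3 D3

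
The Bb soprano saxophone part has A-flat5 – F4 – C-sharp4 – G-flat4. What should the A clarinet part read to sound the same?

Bbb5 Gb4 D4 Abb4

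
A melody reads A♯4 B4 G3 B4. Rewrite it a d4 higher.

A#4 gives D5
B4 gives Eb5
G3 gives Cb4
B4 gives Eb5

D5 Eb5 Cb4 Eb5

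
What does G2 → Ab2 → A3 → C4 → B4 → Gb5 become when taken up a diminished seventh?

G2 gives Fb3
Ab2 gives Gbb3
A3 gives Gb4
C4 gives Bbb4
B4 gives Ab5
Gb5 gives Fbb6

Fb3 Gbb3 Gb4 Bbb4 Ab5 Fbb6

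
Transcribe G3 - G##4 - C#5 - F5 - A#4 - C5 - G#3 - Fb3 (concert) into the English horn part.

D4 D##5 G#5 C6 E#5 G5 D#4 Cb4

The English horn sounds a perfect fifth below written, so the written part must be a perfect fifth above concert — transpose each note up.
G3 gives D4
G##4 gives D##5
C#5 gives G#5
F5 gives C6
A#4 gives E#5
C5 gives G5
G#3 gives D#4
Fb3 gives Cb4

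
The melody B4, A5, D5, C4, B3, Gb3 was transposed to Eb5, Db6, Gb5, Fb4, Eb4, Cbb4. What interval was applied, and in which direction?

Take the first pair: B4 → Eb5. B to E spans 4 letter names, so the interval is some kind of fourth.
B4 to Eb5 is 4 semitones, which makes it a diminished fourth; the second version is higher, so the direction is up.
Checking another pair — Gb3 → Cbb4 — gives the same interval.

up a diminished fourth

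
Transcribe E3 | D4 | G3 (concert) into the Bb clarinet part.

F#3 E4 A3

Written C4 sounds as Bb3 on the Bb clarinet, so concert pitches are written a major second up.
E3 gives F#3
D4 gives E4
G3 gives A3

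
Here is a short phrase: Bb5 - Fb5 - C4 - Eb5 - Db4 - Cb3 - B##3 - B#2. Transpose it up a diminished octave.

Bb5 gives Bbb6
Fb5 gives Fbb6
C4 gives Cb5
Eb5 gives Ebb6
Db4 gives Dbb5
Cb3 gives Cbb4
B##3 gives B#4
B#2 gives B3

Bbb6 Fbb6 Cb5 Ebb6 Dbb5 Cbb4 B#4 B3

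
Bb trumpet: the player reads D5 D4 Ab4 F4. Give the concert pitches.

Written C4 on the Bb trumpet sounds as Bb3, a major second lower; apply that shift to every note.
D5 becomes C5
D4 becomes C4
Ab4 becomes Gb4
F4 becomes Eb4

C5 C4 Gb4 Eb4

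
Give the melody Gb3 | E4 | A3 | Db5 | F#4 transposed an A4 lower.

Gb3 down an augmented fourth is Dbb3.
E4 down an augmented fourth is Bb3.
A3 down an augmented fourth is Eb3.
Db5: a fourth down reaches A, and 6 semitones makes it Abb4.
F#4: a fourth down reaches C, and 6 semitones makes it C4.

Dbb3 Bb3 Eb3 Abb4 C4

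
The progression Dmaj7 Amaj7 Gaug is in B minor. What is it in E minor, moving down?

B minor down to E minor is a perfect fifth; each chord root moves by that interval while the quality stays the same.
Dmaj7: root D down a perfect fifth → G, giving Gmaj7.
Amaj7: root A down a perfect fifth → D, giving Dmaj7.
Gaug: root G down a perfect fifth → C, giving Caug.

Gmaj7 Dmaj7 Caug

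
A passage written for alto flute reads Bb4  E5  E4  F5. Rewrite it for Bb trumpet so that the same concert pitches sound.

First find concert pitch: the alto flute sounds a perfect fourth below written, so Bb4 E5 E4 F5 sounds F4 B4 B3 C5.
Then write for Bb trumpet: it sounds a major second below written, so the part must be a major second above concert.
F4 → G4
B4 → C#5
B3 → C#4
C5 → D5

G4 C#5 C#4 D5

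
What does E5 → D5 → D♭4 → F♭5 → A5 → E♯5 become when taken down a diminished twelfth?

A#3 G#3 G2 Bb3 D#4 A##3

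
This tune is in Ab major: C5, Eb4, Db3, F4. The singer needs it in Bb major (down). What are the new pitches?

From Ab down to Bb is a minor seventh; apply that to each pitch.
C5 -> D4
Eb4 -> F3
Db3 -> Eb2
F4 -> G3

D4 F3 Eb2 G3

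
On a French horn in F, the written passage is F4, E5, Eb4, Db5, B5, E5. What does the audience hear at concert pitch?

Bb3 A4 Ab3 Gb4 E5 A4

The French horn in F sounds a perfect fifth below written, so transpose each written note down a perfect fifth.
F4 → Bb3
E5 → A4
Eb4 → Ab3
Db5 → Gb4
B5 → E5
E5 → A4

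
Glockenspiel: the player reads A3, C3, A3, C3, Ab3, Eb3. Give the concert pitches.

The glockenspiel sounds a perfect fifteenth above written, so transpose each written note up a perfect fifteenth.
A3 -> A5
C3 -> C5
A3 -> A5
C3 -> C5
Ab3 -> Ab5
Eb3 -> Eb5

A5 C5 A5 C5 Ab5 Eb5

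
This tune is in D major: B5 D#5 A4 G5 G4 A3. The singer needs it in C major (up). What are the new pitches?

From D up to C is a minor seventh; apply that to each pitch.
B5 → A6
D#5 → C#6
A4 → G5
G5 → F6
G4 → F5
A3 → G4

A6 C#6 G5 F6 F5 G4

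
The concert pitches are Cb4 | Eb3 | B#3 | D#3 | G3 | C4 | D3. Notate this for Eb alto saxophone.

Ab4 C4 G##4 B#3 E4 A4 B3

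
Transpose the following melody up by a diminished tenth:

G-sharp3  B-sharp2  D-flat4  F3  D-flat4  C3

Bb4 D4 Fbb5 Abb4 Fbb5 Ebb4

G#3 becomes Bb4
B#2 becomes D4
Db4 becomes Fbb5
F3 becomes Abb4
Db4 becomes Fbb5
C3 becomes Ebb4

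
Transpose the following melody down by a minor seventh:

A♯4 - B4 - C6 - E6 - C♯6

A#4 to B#3
B4 to C#4
C6 to D5
E6 to F#5
C#6 to D#5

B#3 C#4 D5 F#5 D#5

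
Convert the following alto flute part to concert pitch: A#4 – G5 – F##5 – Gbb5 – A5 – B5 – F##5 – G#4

The alto flute sounds a perfect fourth below written, so transpose each written note down a perfect fourth.
A#4 → E#4
G5 → D5
F##5 → C##5
Gbb5 → Dbb5
A5 → E5
B5 → F#5
F##5 → C##5
G#4 → D#4

E#4 D5 C##5 Dbb5 E5 F#5 C##5 D#4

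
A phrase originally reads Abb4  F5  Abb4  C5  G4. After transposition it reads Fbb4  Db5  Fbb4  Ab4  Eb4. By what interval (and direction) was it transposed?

down a major third

From Abb4 to Fbb4 is 3 letter names — a third of some quality.
Fbb4 to Abb4 is 4 semitones, which makes it a major third; the second version is lower, so the direction is down.
Checking another pair — G4 → Eb4 — gives the same interval.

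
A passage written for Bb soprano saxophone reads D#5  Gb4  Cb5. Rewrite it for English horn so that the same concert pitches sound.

G#5 Cb5 Fb5

First find concert pitch: the Bb soprano saxophone sounds a major second below written, so D#5 Gb4 Cb5 sounds C#5 Fb4 Bbb4.
Then write for English horn: it sounds a perfect fifth below written, so the part must be a perfect fifth above concert.
C#5 → G#5
Fb4 → Cb5
Bbb4 → Fb5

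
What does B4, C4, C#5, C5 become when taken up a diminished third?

Db5 Ebb4 Eb5 Ebb5

A diminished third up from B4 gives Db5.
C4: a third up reaches E, and 2 semitones makes it Ebb4.
C#5: a third up reaches E, and 2 semitones makes it Eb5.
C5: a third up reaches E, and 2 semitones makes it Ebb5.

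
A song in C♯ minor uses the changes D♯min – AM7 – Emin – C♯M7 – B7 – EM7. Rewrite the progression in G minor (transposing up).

Amin EbM7 Bbmin GM7 F7 BbM7

C♯ minor up to G minor is a diminished fifth; each chord root moves by that interval while the quality stays the same.
D♯min: root D♯ up a diminished fifth → A, giving Amin.
AM7: root A up a diminished fifth → Eb, giving EbM7.
Emin: root E up a diminished fifth → Bb, giving Bbmin.
C♯M7: root C♯ up a diminished fifth → G, giving GM7.
B7: root B up a diminished fifth → F, giving F7.
EM7: root E up a diminished fifth → Bb, giving BbM7.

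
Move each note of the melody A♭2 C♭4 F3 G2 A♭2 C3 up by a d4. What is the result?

Ab2 to Dbb3
Cb4 to Fbb4
F3 to Bbb3
G2 to Cb3
Ab2 to Dbb3
C3 to Fb3

Dbb3 Fbb4 Bbb3 Cb3 Dbb3 Fb3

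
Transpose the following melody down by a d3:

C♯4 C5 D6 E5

C#4 gives A##3
C5 gives A#4
D6 gives B#5
E5 gives C##5

A##3 A#4 B#5 C##5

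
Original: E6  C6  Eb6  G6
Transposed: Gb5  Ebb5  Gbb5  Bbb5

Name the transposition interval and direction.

down an augmented sixth

From E6 to Gb5 is 6 letter names — a sixth of some quality.
Gb5 to E6 is 10 semitones, which makes it an augmented sixth; the second version is lower, so the direction is down.
Checking another pair — G6 → Bbb5 — gives the same interval.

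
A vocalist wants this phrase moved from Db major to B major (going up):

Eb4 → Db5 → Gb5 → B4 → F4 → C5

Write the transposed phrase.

From Db up to B is an augmented sixth; apply that to each pitch.
Eb4 to C#5
Db5 to B5
Gb5 to E6
B4 to G##5
F4 to D#5
C5 to A#5

C#5 B5 E6 G##5 D#5 A#5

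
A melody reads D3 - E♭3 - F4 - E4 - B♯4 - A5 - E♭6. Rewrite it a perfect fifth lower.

G2 Ab2 Bb3 A3 E#4 D5 Ab5

A perfect fifth down from D3 gives G2.
A perfect fifth down from Eb3 gives Ab2.
F4: a fifth down reaches B, and 7 semitones makes it Bb3.
E4: a fifth down reaches A, and 7 semitones makes it A3.
B#4: a fifth down reaches E, and 7 semitones makes it E#4.
A perfect fifth down from A5 gives D5.
Eb6 down a perfect fifth is Ab5.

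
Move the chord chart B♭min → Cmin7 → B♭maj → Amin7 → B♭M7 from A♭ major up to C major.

A♭ major up to C major is a major third; each chord root moves by that interval while the quality stays the same.
B♭min: root B♭ up a major third → D, giving Dmin.
Cmin7: root C up a major third → E, giving Emin7.
B♭maj: root B♭ up a major third → D, giving Dmaj.
Amin7: root A up a major third → C#, giving C#min7.
B♭M7: root B♭ up a major third → D, giving DM7.

Dmin Emin7 Dmaj C#min7 DM7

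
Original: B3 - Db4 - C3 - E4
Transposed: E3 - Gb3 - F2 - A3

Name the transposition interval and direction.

Take the first pair: B3 → E3. B to E spans 5 letter names, so the interval is some kind of fifth.
E3 to B3 is 7 semitones, which makes it a perfect fifth; the second version is lower, so the direction is down.
Checking another pair — E4 → A3 — gives the same interval.

down a perfect fifth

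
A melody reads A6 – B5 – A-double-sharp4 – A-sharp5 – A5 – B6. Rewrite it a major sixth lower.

C6 D5 C##4 C#5 C5 D6

A6: a sixth down reaches C, and 9 semitones makes it C6.
B5: a sixth down reaches D, and 9 semitones makes it D5.
A##4: a sixth down reaches C, and 9 semitones makes it C##4.
A major sixth down from A#5 gives C#5.
A major sixth down from A5 gives C5.
B6: a sixth down reaches D, and 9 semitones makes it D6.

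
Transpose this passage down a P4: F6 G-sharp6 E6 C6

C6 D#6 B5 G5

F6 becomes C6
G#6 becomes D#6
E6 becomes B5
C6 becomes G5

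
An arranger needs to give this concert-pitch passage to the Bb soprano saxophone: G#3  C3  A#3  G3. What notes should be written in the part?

A#3 D3 B#3 A3

The Bb soprano saxophone sounds a major second below written, so the written part must be a major second above concert — transpose each note up.
G#3 becomes A#3
C3 becomes D3
A#3 becomes B#3
G3 becomes A3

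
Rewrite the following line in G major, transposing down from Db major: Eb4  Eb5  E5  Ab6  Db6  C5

A3 A4 A#4 D6 G5 F#4

Db major to G major down is a diminished fifth, so every note moves down by that interval.
Eb4 → A3
Eb5 → A4
E5 → A#4
Ab6 → D6
Db6 → G5
C5 → F#4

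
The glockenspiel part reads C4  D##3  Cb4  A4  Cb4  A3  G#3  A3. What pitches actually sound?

C6 D##5 Cb6 A6 Cb6 A5 G#5 A5

Written C4 on the glockenspiel sounds as C6, a perfect fifteenth higher; apply that shift to every note.
C4 → C6
D##3 → D##5
Cb4 → Cb6
A4 → A6
Cb4 → Cb6
A3 → A5
G#3 → G#5
A3 → A5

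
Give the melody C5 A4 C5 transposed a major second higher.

C5: a second up reaches D, and 2 semitones makes it D5.
A4: a second up reaches B, and 2 semitones makes it B4.
C5 up a major second is D5.

D5 B4 D5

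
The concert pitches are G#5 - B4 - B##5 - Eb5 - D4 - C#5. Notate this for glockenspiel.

G#3 B2 B##3 Eb3 D2 C#3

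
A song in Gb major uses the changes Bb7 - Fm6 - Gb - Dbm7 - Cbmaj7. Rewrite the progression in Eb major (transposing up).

Gb major up to Eb major is a major sixth; each chord root moves by that interval while the quality stays the same.
Bb7: root Bb up a major sixth → G, giving G7.
Fm6: root F up a major sixth → D, giving Dm6.
Gb: root Gb up a major sixth → Eb, giving Eb.
Dbm7: root Db up a major sixth → Bb, giving Bbm7.
Cbmaj7: root Cb up a major sixth → Ab, giving Abmaj7.

G7 Dm6 Eb Bbm7 Abmaj7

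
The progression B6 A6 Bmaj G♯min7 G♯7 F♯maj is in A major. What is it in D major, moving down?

E6 D6 Emaj C#min7 C#7 Bmaj

A major down to D major is a perfect fifth; each chord root moves by that interval while the quality stays the same.
B6: root B down a perfect fifth → E, giving E6.
A6: root A down a perfect fifth → D, giving D6.
Bmaj: root B down a perfect fifth → E, giving Emaj.
G♯min7: root G♯ down a perfect fifth → C#, giving C#min7.
G♯7: root G♯ down a perfect fifth → C#, giving C#7.
F♯maj: root F♯ down a perfect fifth → B, giving Bmaj.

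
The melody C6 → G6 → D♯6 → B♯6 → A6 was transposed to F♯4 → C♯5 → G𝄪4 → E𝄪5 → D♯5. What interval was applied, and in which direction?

down a diminished twelfth

From C6 to F#4 is 12 letter names — a twelfth of some quality.
F#4 to C6 is 18 semitones, which makes it a diminished twelfth; the second version is lower, so the direction is down.
Checking another pair — A6 → D#5 — gives the same interval.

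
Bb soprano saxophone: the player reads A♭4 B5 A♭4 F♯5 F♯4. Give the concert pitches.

Gb4 A5 Gb4 E5 E4

The Bb soprano saxophone sounds a major second below written, so transpose each written note down a major second.
Ab4 becomes Gb4
B5 becomes A5
Ab4 becomes Gb4
F#5 becomes E5
F#4 becomes E4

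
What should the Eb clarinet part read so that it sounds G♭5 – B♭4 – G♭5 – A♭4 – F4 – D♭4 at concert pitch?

Eb5 G4 Eb5 F4 D4 Bb3

Written C4 sounds as Eb4 on the Eb clarinet, so concert pitches are written a minor third down.
Gb5 -> Eb5
Bb4 -> G4
Gb5 -> Eb5
Ab4 -> F4
F4 -> D4
Db4 -> Bb3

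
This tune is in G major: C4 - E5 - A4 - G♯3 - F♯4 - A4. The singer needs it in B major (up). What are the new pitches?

E4 G#5 C#5 B#3 A#4 C#5

From G up to B is a major third; apply that to each pitch.
C4 -> E4
E5 -> G#5
A4 -> C#5
G#3 -> B#3
F#4 -> A#4
A4 -> C#5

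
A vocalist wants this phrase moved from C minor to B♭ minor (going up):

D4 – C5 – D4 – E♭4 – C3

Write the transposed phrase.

C5 Bb5 C5 Db5 Bb3

C minor to B♭ minor up is a minor seventh, so every note moves up by that interval.
D4 to C5
C5 to Bb5
D4 to C5
Eb4 to Db5
C3 to Bb3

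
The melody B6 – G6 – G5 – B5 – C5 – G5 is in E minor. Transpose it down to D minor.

A6 F6 F5 A5 Bb4 F5

E minor to D minor down is a major second, so every note moves down by that interval.
B6 to A6
G6 to F6
G5 to F5
B5 to A5
C5 to Bb4
G5 to F5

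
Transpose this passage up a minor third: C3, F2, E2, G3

Eb3 Ab2 G2 Bb3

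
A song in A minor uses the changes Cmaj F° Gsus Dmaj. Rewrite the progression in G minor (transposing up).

Bbmaj Eb° Fsus Cmaj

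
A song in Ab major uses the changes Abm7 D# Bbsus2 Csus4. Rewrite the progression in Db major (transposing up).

Ab major up to Db major is a perfect fourth; each chord root moves by that interval while the quality stays the same.
Abm7: root Ab up a perfect fourth → Db, giving Dbm7.
D#: root D# up a perfect fourth → G#, giving G#.
Bbsus2: root Bb up a perfect fourth → Eb, giving Ebsus2.
Csus4: root C up a perfect fourth → F, giving Fsus4.

Dbm7 G# Ebsus2 Fsus4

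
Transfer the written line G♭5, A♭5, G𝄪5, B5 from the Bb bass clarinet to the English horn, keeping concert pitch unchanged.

First find concert pitch: the Bb bass clarinet sounds a major ninth below written, so G♭5 A♭5 G𝄪5 B5 sounds Fb4 Gb4 F##4 A4.
Then write for English horn: it sounds a perfect fifth below written, so the part must be a perfect fifth above concert.
Fb4 → Cb5
Gb4 → Db5
F##4 → C##5
A4 → E5

Cb5 Db5 C##5 E5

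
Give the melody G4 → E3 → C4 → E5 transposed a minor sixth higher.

Eb5 C4 Ab4 C6

G4 -> Eb5
E3 -> C4
C4 -> Ab4
E5 -> C6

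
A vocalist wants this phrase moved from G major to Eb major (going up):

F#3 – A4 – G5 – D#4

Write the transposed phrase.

G major to Eb major up is a minor sixth, so every note moves up by that interval.
F#3 → D4
A4 → F5
G5 → Eb6
D#4 → B4

D4 F5 Eb6 B4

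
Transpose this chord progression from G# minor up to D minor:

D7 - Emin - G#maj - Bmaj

Ab7 Bbmin Dmaj Fmaj

G# minor up to D minor is a diminished fifth; each chord root moves by that interval while the quality stays the same.
D7: root D up a diminished fifth → Ab, giving Ab7.
Emin: root E up a diminished fifth → Bb, giving Bbmin.
G#maj: root G# up a diminished fifth → D, giving Dmaj.
Bmaj: root B up a diminished fifth → F, giving Fmaj.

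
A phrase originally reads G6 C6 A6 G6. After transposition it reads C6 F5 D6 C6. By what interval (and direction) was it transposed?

down a perfect fifth

Take the first pair: G6 → C6. G to C spans 5 letter names, so the interval is some kind of fifth.
C6 to G6 is 7 semitones, which makes it a perfect fifth; the second version is lower, so the direction is down.
Checking another pair — G6 → C6 — gives the same interval.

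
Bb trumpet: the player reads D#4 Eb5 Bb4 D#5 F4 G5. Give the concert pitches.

Written C4 on the Bb trumpet sounds as Bb3, a major second lower; apply that shift to every note.
D#4 gives C#4
Eb5 gives Db5
Bb4 gives Ab4
D#5 gives C#5
F4 gives Eb4
G5 gives F5

C#4 Db5 Ab4 C#5 Eb4 F5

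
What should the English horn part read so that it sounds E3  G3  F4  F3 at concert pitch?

The English horn sounds a perfect fifth below written, so the written part must be a perfect fifth above concert — transpose each note up.
E3 becomes B3
G3 becomes D4
F4 becomes C5
F3 becomes C4

B3 D4 C5 C4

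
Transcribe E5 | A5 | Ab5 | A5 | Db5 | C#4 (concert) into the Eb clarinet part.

The Eb clarinet sounds a minor third above written, so the written part must be a minor third below concert — transpose each note down.
E5 → C#5
A5 → F#5
Ab5 → F5
A5 → F#5
Db5 → Bb4
C#4 → A#3

C#5 F#5 F5 F#5 Bb4 A#3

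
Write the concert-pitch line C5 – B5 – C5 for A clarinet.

Eb5 D6 Eb5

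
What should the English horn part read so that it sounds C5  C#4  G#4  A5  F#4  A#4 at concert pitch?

G5 G#4 D#5 E6 C#5 E#5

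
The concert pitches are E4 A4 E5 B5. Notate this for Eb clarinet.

C#4 F#4 C#5 G#5

The Eb clarinet sounds a minor third above written, so the written part must be a minor third below concert — transpose each note down.
E4 becomes C#4
A4 becomes F#4
E5 becomes C#5
B5 becomes G#5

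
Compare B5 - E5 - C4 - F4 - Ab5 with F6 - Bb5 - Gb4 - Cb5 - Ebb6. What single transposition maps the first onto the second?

From B5 to F6 is 5 letter names — a fifth of some quality.
B5 to F6 is 6 semitones, which makes it a diminished fifth; the second version is higher, so the direction is up.
Checking another pair — Ab5 → Ebb6 — gives the same interval.

up a diminished fifth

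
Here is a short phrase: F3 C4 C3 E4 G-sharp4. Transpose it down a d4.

C#3 G#3 G#2 B#3 D##4

F3 gives C#3
C4 gives G#3
C3 gives G#2
E4 gives B#3
G#4 gives D##4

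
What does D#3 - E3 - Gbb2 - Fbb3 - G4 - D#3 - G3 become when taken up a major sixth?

D#3 becomes B#3
E3 becomes C#4
Gbb2 becomes Ebb3
Fbb3 becomes Dbb4
G4 becomes E5
D#3 becomes B#3
G3 becomes E4

B#3 C#4 Ebb3 Dbb4 E5 B#3 E4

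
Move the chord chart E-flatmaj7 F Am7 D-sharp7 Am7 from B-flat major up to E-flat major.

Abmaj7 Bb Dm7 G#7 Dm7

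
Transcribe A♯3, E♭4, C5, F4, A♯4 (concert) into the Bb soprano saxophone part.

B#3 F4 D5 G4 B#4

The Bb soprano saxophone sounds a major second below written, so the written part must be a major second above concert — transpose each note up.
A#3 gives B#3
Eb4 gives F4
C5 gives D5
F4 gives G4
A#4 gives B#4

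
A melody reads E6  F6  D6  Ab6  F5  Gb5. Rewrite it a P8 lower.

E5 F5 D5 Ab5 F4 Gb4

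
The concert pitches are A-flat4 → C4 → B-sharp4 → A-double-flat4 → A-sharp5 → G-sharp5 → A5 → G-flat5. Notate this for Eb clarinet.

F4 A3 G##4 Fb4 F##5 E#5 F#5 Eb5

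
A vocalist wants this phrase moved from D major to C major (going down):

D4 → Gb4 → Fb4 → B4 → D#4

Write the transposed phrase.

D major to C major down is a major second, so every note moves down by that interval.
D4 becomes C4
Gb4 becomes Fb4
Fb4 becomes Ebb4
B4 becomes A4
D#4 becomes C#4

C4 Fb4 Ebb4 A4 C#4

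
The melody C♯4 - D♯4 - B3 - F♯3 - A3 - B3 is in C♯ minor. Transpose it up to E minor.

E4 F#4 D4 A3 C4 D4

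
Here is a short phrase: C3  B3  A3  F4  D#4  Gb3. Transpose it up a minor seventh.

Bb3 A4 G4 Eb5 C#5 Fb4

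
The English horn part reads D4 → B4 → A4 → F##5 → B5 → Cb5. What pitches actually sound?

G3 E4 D4 B#4 E5 Fb4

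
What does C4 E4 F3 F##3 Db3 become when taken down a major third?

Ab3 C4 Db3 D#3 Bbb2

C4 to Ab3
E4 to C4
F3 to Db3
F##3 to D#3
Db3 to Bbb2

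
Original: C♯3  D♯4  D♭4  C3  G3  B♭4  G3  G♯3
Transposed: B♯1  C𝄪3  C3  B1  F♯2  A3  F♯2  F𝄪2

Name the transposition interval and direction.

From C#3 to B#1 is 9 letter names — a ninth of some quality.
B#1 to C#3 is 13 semitones, which makes it a minor ninth; the second version is lower, so the direction is down.
Checking another pair — G#3 → F##2 — gives the same interval.

down a minor ninth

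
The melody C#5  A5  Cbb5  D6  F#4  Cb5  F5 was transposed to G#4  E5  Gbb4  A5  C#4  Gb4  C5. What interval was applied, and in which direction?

down a perfect fourth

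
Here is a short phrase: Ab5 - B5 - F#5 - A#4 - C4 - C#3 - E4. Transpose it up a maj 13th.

F7 G#7 D#7 F##6 A5 A#4 C#6

Ab5 up a major thirteenth is F7.
B5 up a major thirteenth is G#7.
F#5: a thirteenth up reaches D, and 21 semitones makes it D#7.
A#4 up a major thirteenth is F##6.
C4 up a major thirteenth is A5.
C#3 up a major thirteenth is A#4.
E4 up a major thirteenth is C#6.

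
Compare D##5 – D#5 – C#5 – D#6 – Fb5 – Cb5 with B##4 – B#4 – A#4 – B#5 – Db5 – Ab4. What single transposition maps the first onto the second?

down a minor third

Take the first pair: D##5 → B##4. D to B spans 3 letter names, so the interval is some kind of third.
B##4 to D##5 is 3 semitones, which makes it a minor third; the second version is lower, so the direction is down.
Checking another pair — Cb5 → Ab4 — gives the same interval.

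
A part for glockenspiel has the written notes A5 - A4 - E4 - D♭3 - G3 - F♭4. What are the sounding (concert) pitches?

Written C4 on the glockenspiel sounds as C6, a perfect fifteenth higher; apply that shift to every note.
A5 becomes A7
A4 becomes A6
E4 becomes E6
Db3 becomes Db5
G3 becomes G5
Fb4 becomes Fb6

A7 A6 E6 Db5 G5 Fb6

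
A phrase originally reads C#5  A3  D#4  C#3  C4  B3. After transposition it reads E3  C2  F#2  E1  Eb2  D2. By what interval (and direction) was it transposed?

down a major thirteenth

Take the first pair: C#5 → E3. C to E spans 13 letter names, so the interval is some kind of thirteenth.
E3 to C#5 is 21 semitones, which makes it a major thirteenth; the second version is lower, so the direction is down.
Checking another pair — B3 → D2 — gives the same interval.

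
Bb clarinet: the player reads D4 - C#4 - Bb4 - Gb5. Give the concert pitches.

Written C4 on the Bb clarinet sounds as Bb3, a major second lower; apply that shift to every note.
D4 becomes C4
C#4 becomes B3
Bb4 becomes Ab4
Gb5 becomes Fb5

C4 B3 Ab4 Fb5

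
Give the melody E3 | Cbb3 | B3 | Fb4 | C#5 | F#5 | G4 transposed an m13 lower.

E3 down a minor thirteenth is G#1.
Cbb3: a thirteenth down reaches E, and 20 semitones makes it Ebb1.
B3: a thirteenth down reaches D, and 20 semitones makes it D#2.
A minor thirteenth down from Fb4 gives Ab2.
C#5: a thirteenth down reaches E, and 20 semitones makes it E#3.
F#5: a thirteenth down reaches A, and 20 semitones makes it A#3.
G4 down a minor thirteenth is B2.

G#1 Ebb1 D#2 Ab2 E#3 A#3 B2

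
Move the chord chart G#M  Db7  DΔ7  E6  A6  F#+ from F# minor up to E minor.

F#M Cb7 CΔ7 D6 G6 E+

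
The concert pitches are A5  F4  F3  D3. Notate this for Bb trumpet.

B5 G4 G3 E3

Written C4 sounds as Bb3 on the Bb trumpet, so concert pitches are written a major second up.
A5 to B5
F4 to G4
F3 to G3
D3 to E3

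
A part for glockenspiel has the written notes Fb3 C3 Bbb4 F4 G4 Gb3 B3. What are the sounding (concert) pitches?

Fb5 C5 Bbb6 F6 G6 Gb5 B5

Written C4 on the glockenspiel sounds as C6, a perfect fifteenth higher; apply that shift to every note.
Fb3 -> Fb5
C3 -> C5
Bbb4 -> Bbb6
F4 -> F6
G4 -> G6
Gb3 -> Gb5
B3 -> B5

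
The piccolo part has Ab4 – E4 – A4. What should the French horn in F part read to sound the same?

Eb6 B5 E6

First find concert pitch: the piccolo sounds a perfect octave above written, so Ab4 E4 A4 sounds Ab5 E5 A5.
Then write for French horn in F: it sounds a perfect fifth below written, so the part must be a perfect fifth above concert.
Ab5 → Eb6
E5 → B5
A5 → E6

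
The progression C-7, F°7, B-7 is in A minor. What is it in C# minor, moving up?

A minor up to C# minor is a major third; each chord root moves by that interval while the quality stays the same.
C-7: root C up a major third → E, giving E-7.
F°7: root F up a major third → A, giving A°7.
B-7: root B up a major third → D#, giving D#-7.

E-7 A°7 D#-7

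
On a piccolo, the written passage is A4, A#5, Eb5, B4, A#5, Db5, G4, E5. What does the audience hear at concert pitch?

The piccolo sounds a perfect octave above written, so transpose each written note up a perfect octave.
A4 → A5
A#5 → A#6
Eb5 → Eb6
B4 → B5
A#5 → A#6
Db5 → Db6
G4 → G5
E5 → E6

A5 A#6 Eb6 B5 A#6 Db6 G5 E6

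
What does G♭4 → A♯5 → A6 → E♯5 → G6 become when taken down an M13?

Bbb2 C#4 C5 G#3 Bb4

Gb4 becomes Bbb2
A#5 becomes C#4
A6 becomes C5
E#5 becomes G#3
G6 becomes Bb4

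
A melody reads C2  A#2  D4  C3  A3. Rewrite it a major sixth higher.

C2 -> A2
A#2 -> F##3
D4 -> B4
C3 -> A3
A3 -> F#4

A2 F##3 B4 A3 F#4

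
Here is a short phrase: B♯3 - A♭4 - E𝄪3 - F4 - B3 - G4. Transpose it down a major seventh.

C#3 Bbb3 F##2 Gb3 C3 Ab3

B#3 → C#3
Ab4 → Bbb3
E##3 → F##2
F4 → Gb3
B3 → C3
G4 → Ab3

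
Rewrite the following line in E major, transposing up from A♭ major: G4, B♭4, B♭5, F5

D#5 F#5 F#6 C#6

A♭ major to E major up is an augmented fifth, so every note moves up by that interval.
G4 gives D#5
Bb4 gives F#5
Bb5 gives F#6
F5 gives C#6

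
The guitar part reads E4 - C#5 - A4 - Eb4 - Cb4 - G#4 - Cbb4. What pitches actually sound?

E3 C#4 A3 Eb3 Cb3 G#3 Cbb3

Written C4 on the guitar sounds as C3, a perfect octave lower; apply that shift to every note.
E4 to E3
C#5 to C#4
A4 to A3
Eb4 to Eb3
Cb4 to Cb3
G#4 to G#3
Cbb4 to Cbb3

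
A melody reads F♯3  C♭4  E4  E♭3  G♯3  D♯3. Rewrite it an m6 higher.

F#3 -> D4
Cb4 -> Abb4
E4 -> C5
Eb3 -> Cb4
G#3 -> E4
D#3 -> B3

D4 Abb4 C5 Cb4 E4 B3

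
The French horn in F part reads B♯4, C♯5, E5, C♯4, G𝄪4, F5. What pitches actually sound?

E#4 F#4 A4 F#3 C##4 Bb4

Written C4 on the French horn in F sounds as F3, a perfect fifth lower; apply that shift to every note.
B#4 becomes E#4
C#5 becomes F#4
E5 becomes A4
C#4 becomes F#3
G##4 becomes C##4
F5 becomes Bb4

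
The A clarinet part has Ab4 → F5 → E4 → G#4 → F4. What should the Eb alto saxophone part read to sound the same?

D5 B5 A#4 C##5 B4

First find concert pitch: the A clarinet sounds a minor third below written, so Ab4 F5 E4 G#4 F4 sounds F4 D5 C#4 E#4 D4.
Then write for Eb alto saxophone: it sounds a major sixth below written, so the part must be a major sixth above concert.
F4 → D5
D5 → B5
C#4 → A#4
E#4 → C##5
D4 → B4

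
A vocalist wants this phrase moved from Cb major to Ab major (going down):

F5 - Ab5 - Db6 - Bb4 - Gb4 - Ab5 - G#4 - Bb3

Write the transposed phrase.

D5 F5 Bb5 G4 Eb4 F5 E#4 G3

Cb major to Ab major down is a minor third, so every note moves down by that interval.
F5 to D5
Ab5 to F5
Db6 to Bb5
Bb4 to G4
Gb4 to Eb4
Ab5 to F5
G#4 to E#4
Bb3 to G3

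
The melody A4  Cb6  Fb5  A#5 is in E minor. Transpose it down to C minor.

F4 Abb5 Dbb5 F#5

E minor to C minor down is a major third, so every note moves down by that interval.
A4 to F4
Cb6 to Abb5
Fb5 to Dbb5
A#5 to F#5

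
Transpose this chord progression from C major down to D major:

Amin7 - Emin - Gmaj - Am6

C major down to D major is a minor seventh; each chord root moves by that interval while the quality stays the same.
Amin7: root A down a minor seventh → B, giving Bmin7.
Emin: root E down a minor seventh → F#, giving F#min.
Gmaj: root G down a minor seventh → A, giving Amaj.
Am6: root A down a minor seventh → B, giving Bm6.

Bmin7 F#min Amaj Bm6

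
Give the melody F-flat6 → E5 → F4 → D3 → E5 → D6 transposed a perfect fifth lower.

Fb6 -> Bbb5
E5 -> A4
F4 -> Bb3
D3 -> G2
E5 -> A4
D6 -> G5

Bbb5 A4 Bb3 G2 A4 G5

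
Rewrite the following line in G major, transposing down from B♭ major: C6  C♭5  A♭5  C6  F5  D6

A5 Ab4 F5 A5 D5 B5

B♭ major to G major down is a minor third, so every note moves down by that interval.
C6 gives A5
Cb5 gives Ab4
Ab5 gives F5
C6 gives A5
F5 gives D5
D6 gives B5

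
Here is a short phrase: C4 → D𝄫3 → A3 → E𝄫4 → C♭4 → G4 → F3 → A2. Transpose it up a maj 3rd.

E4 Fb3 C#4 Gb4 Eb4 B4 A3 C#3

C4: a third up reaches E, and 4 semitones makes it E4.
Dbb3: a third up reaches F, and 4 semitones makes it Fb3.
A major third up from A3 gives C#4.
Ebb4: a third up reaches G, and 4 semitones makes it Gb4.
Cb4: a third up reaches E, and 4 semitones makes it Eb4.
G4: a third up reaches B, and 4 semitones makes it B4.
F3 up a major third is A3.
A2 up a major third is C#3.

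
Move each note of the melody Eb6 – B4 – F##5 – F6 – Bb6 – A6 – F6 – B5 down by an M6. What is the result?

Gb5 D4 A#4 Ab5 Db6 C6 Ab5 D5

Eb6 gives Gb5
B4 gives D4
F##5 gives A#4
F6 gives Ab5
Bb6 gives Db6
A6 gives C6
F6 gives Ab5
B5 gives D5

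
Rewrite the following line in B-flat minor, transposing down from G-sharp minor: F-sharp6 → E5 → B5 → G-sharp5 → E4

From G-sharp down to B-flat is an augmented sixth; apply that to each pitch.
F#6 gives Ab5
E5 gives Gb4
B5 gives Db5
G#5 gives Bb4
E4 gives Gb3

Ab5 Gb4 Db5 Bb4 Gb3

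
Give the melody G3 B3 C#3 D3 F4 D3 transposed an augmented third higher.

B#3 D##4 E##3 F##3 A#4 F##3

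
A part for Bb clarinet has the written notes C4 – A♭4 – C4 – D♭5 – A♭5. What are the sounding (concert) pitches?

Bb3 Gb4 Bb3 Cb5 Gb5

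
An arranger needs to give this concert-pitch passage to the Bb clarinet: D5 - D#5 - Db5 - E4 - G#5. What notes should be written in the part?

The Bb clarinet sounds a major second below written, so the written part must be a major second above concert — transpose each note up.
D5 becomes E5
D#5 becomes E#5
Db5 becomes Eb5
E4 becomes F#4
G#5 becomes A#5

E5 E#5 Eb5 F#4 A#5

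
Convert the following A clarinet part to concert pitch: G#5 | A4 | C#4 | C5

E#5 F#4 A#3 A4

Written C4 on the A clarinet sounds as A3, a minor third lower; apply that shift to every note.
G#5 gives E#5
A4 gives F#4
C#4 gives A#3
C5 gives A4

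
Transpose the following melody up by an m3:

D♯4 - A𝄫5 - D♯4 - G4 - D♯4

D#4 -> F#4
Abb5 -> Cbb6
D#4 -> F#4
G4 -> Bb4
D#4 -> F#4

F#4 Cbb6 F#4 Bb4 F#4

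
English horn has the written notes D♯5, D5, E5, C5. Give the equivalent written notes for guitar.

G#5 G5 A5 F5

First find concert pitch: the English horn sounds a perfect fifth below written, so D♯5 D5 E5 C5 sounds G#4 G4 A4 F4.
Then write for guitar: it sounds a perfect octave below written, so the part must be a perfect octave above concert.
G#4 → G#5
G4 → G5
A4 → A5
F4 → F5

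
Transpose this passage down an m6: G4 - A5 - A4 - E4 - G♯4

B3 C#5 C#4 G#3 B#3

G4 down a minor sixth is B3.
A minor sixth down from A5 gives C#5.
A4 down a minor sixth is C#4.
E4 down a minor sixth is G#3.
G#4 down a minor sixth is B#3.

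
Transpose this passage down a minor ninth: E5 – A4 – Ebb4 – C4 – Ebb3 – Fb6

D#4 G#3 Db3 B2 Db2 Eb5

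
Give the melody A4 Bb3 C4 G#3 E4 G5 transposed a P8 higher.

A5 Bb4 C5 G#4 E5 G6

A4 up a perfect octave is A5.
A perfect octave up from Bb3 gives Bb4.
C4: an octave up reaches C, and 12 semitones makes it C5.
G#3 up a perfect octave is G#4.
E4 up a perfect octave is E5.
A perfect octave up from G5 gives G6.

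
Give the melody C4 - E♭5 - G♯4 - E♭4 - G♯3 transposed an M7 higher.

B4 D6 F##5 D5 F##4

C4 up a major seventh is B4.
A major seventh up from Eb5 gives D6.
G#4: a seventh up reaches F, and 11 semitones makes it F##5.
Eb4: a seventh up reaches D, and 11 semitones makes it D5.
G#3 up a major seventh is F##4.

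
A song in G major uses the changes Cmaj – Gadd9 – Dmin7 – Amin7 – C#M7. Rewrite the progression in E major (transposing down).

Amaj Eadd9 Bmin7 F#min7 A#M7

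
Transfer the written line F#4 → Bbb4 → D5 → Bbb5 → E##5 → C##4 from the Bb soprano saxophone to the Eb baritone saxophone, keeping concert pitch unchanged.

C#6 Fb6 A6 Fb7 B##6 G##5

First find concert pitch: the Bb soprano saxophone sounds a major second below written, so F#4 Bbb4 D5 Bbb5 E##5 C##4 sounds E4 Abb4 C5 Abb5 D##5 B#3.
Then write for Eb baritone saxophone: it sounds a major thirteenth below written, so the part must be a major thirteenth above concert.
E4 → C#6
Abb4 → Fb6
C5 → A6
Abb5 → Fb7
D##5 → B##6
B#3 → G##5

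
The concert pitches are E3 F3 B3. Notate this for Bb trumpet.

F#3 G3 C#4

The Bb trumpet sounds a major second below written, so the written part must be a major second above concert — transpose each note up.
E3 -> F#3
F3 -> G3
B3 -> C#4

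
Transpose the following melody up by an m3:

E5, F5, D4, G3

G5 Ab5 F4 Bb3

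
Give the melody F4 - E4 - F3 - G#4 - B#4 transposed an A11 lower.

Cb3 Bb2 Cb2 D3 F#3

F4 becomes Cb3
E4 becomes Bb2
F3 becomes Cb2
G#4 becomes D3
B#4 becomes F#3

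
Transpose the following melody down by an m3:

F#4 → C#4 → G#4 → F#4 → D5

F#4: a third down reaches D, and 3 semitones makes it D#4.
A minor third down from C#4 gives A#3.
A minor third down from G#4 gives E#4.
F#4 down a minor third is D#4.
D5 down a minor third is B4.

D#4 A#3 E#4 D#4 B4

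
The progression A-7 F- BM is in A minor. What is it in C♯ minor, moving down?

C#-7 A- D#M

A minor down to C♯ minor is a minor sixth; each chord root moves by that interval while the quality stays the same.
A-7: root A down a minor sixth → C#, giving C#-7.
F-: root F down a minor sixth → A, giving A-.
BM: root B down a minor sixth → D#, giving D#M.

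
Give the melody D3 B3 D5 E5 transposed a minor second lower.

C#3 A#3 C#5 D#5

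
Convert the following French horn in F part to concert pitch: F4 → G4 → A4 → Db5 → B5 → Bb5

Bb3 C4 D4 Gb4 E5 Eb5

The French horn in F sounds a perfect fifth below written, so transpose each written note down a perfect fifth.
F4 -> Bb3
G4 -> C4
A4 -> D4
Db5 -> Gb4
B5 -> E5
Bb5 -> Eb5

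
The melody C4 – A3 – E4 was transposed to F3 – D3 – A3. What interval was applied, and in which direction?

down a perfect fifth

From C4 to F3 is 5 letter names — a fifth of some quality.
F3 to C4 is 7 semitones, which makes it a perfect fifth; the second version is lower, so the direction is down.
Checking another pair — E4 → A3 — gives the same interval.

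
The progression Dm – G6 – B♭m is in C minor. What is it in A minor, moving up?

C minor up to A minor is a major sixth; each chord root moves by that interval while the quality stays the same.
Dm: root D up a major sixth → B, giving Bm.
G6: root G up a major sixth → E, giving E6.
B♭m: root B♭ up a major sixth → G, giving Gm.

Bm E6 Gm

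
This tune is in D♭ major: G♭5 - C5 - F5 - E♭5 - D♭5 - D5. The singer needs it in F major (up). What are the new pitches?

Bb5 E5 A5 G5 F5 F#5

From D♭ up to F is a major third; apply that to each pitch.
Gb5 → Bb5
C5 → E5
F5 → A5
Eb5 → G5
Db5 → F5
D5 → F#5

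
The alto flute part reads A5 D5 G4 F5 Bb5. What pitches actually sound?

The alto flute sounds a perfect fourth below written, so transpose each written note down a perfect fourth.
A5 becomes E5
D5 becomes A4
G4 becomes D4
F5 becomes C5
Bb5 becomes F5

E5 A4 D4 C5 F5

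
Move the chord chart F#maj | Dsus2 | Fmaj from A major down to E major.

C#maj Asus2 Cmaj

A major down to E major is a perfect fourth; each chord root moves by that interval while the quality stays the same.
F#maj: root F# down a perfect fourth → C#, giving C#maj.
Dsus2: root D down a perfect fourth → A, giving Asus2.
Fmaj: root F down a perfect fourth → C, giving Cmaj.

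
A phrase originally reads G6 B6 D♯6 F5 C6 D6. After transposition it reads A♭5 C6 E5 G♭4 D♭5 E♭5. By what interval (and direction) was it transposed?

Take the first pair: G6 → Ab5. G to A spans 7 letter names, so the interval is some kind of seventh.
Ab5 to G6 is 11 semitones, which makes it a major seventh; the second version is lower, so the direction is down.
Checking another pair — D6 → Eb5 — gives the same interval.

down a major seventh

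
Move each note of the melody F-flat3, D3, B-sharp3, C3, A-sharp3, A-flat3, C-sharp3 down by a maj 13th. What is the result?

A major thirteenth down from Fb3 gives Abb1.
A major thirteenth down from D3 gives F1.
B#3 down a major thirteenth is D#2.
C3 down a major thirteenth is Eb1.
A#3 down a major thirteenth is C#2.
Ab3: a thirteenth down reaches C, and 21 semitones makes it Cb2.
A major thirteenth down from C#3 gives E1.

Abb1 F1 D#2 Eb1 C#2 Cb2 E1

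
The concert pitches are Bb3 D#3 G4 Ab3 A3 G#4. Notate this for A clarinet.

Written C4 sounds as A3 on the A clarinet, so concert pitches are written a minor third up.
Bb3 → Db4
D#3 → F#3
G4 → Bb4
Ab3 → Cb4
A3 → C4
G#4 → B4

Db4 F#3 Bb4 Cb4 C4 B4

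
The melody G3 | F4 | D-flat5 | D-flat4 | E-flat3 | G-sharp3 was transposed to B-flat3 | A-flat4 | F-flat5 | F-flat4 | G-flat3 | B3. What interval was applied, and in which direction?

up a minor third

Take the first pair: G3 → Bb3. G to B spans 3 letter names, so the interval is some kind of third.
G3 to Bb3 is 3 semitones, which makes it a minor third; the second version is higher, so the direction is up.
Checking another pair — G#3 → B3 — gives the same interval.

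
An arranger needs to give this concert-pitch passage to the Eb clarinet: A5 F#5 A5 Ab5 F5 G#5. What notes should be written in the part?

Written C4 sounds as Eb4 on the Eb clarinet, so concert pitches are written a minor third down.
A5 becomes F#5
F#5 becomes D#5
A5 becomes F#5
Ab5 becomes F5
F5 becomes D5
G#5 becomes E#5

F#5 D#5 F#5 F5 D5 E#5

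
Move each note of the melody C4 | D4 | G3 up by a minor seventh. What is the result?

A minor seventh up from C4 gives Bb4.
D4: a seventh up reaches C, and 10 semitones makes it C5.
G3: a seventh up reaches F, and 10 semitones makes it F4.

Bb4 C5 F4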